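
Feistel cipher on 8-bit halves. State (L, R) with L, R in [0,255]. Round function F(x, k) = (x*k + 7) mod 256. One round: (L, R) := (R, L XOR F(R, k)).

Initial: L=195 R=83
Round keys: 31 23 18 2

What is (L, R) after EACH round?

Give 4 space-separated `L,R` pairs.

Answer: 83,215 215,11 11,26 26,48

Derivation:
Round 1 (k=31): L=83 R=215
Round 2 (k=23): L=215 R=11
Round 3 (k=18): L=11 R=26
Round 4 (k=2): L=26 R=48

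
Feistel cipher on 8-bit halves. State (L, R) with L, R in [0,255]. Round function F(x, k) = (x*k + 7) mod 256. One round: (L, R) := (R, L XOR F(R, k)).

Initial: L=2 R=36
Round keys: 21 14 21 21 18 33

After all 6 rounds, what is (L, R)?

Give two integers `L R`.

Answer: 220 178

Derivation:
Round 1 (k=21): L=36 R=249
Round 2 (k=14): L=249 R=129
Round 3 (k=21): L=129 R=101
Round 4 (k=21): L=101 R=209
Round 5 (k=18): L=209 R=220
Round 6 (k=33): L=220 R=178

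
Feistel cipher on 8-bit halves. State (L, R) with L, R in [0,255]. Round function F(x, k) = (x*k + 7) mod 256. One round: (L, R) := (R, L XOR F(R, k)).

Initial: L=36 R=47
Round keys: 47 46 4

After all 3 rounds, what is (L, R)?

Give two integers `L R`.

Answer: 0 139

Derivation:
Round 1 (k=47): L=47 R=140
Round 2 (k=46): L=140 R=0
Round 3 (k=4): L=0 R=139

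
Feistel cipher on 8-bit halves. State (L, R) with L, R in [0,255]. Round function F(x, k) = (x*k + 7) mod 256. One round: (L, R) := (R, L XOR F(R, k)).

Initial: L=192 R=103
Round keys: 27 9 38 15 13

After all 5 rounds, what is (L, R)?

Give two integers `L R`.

Answer: 32 12

Derivation:
Round 1 (k=27): L=103 R=36
Round 2 (k=9): L=36 R=44
Round 3 (k=38): L=44 R=171
Round 4 (k=15): L=171 R=32
Round 5 (k=13): L=32 R=12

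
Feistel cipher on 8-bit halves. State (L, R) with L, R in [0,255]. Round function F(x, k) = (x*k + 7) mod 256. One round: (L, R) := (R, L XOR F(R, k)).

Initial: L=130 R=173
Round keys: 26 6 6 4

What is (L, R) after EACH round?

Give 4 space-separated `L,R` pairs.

Answer: 173,27 27,4 4,4 4,19

Derivation:
Round 1 (k=26): L=173 R=27
Round 2 (k=6): L=27 R=4
Round 3 (k=6): L=4 R=4
Round 4 (k=4): L=4 R=19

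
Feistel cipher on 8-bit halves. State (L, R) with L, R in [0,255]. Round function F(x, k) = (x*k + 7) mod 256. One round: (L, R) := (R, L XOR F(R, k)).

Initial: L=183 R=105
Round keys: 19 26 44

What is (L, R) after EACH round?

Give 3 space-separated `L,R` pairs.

Answer: 105,101 101,32 32,226

Derivation:
Round 1 (k=19): L=105 R=101
Round 2 (k=26): L=101 R=32
Round 3 (k=44): L=32 R=226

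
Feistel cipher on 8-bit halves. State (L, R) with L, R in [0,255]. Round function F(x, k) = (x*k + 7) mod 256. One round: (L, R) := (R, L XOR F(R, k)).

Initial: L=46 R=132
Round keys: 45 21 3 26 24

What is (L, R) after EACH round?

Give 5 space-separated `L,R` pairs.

Round 1 (k=45): L=132 R=21
Round 2 (k=21): L=21 R=68
Round 3 (k=3): L=68 R=198
Round 4 (k=26): L=198 R=103
Round 5 (k=24): L=103 R=105

Answer: 132,21 21,68 68,198 198,103 103,105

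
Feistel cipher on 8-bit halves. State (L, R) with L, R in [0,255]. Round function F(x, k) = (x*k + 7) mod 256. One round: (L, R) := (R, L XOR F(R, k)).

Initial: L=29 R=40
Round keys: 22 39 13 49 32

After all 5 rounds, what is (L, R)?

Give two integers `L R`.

Round 1 (k=22): L=40 R=106
Round 2 (k=39): L=106 R=5
Round 3 (k=13): L=5 R=34
Round 4 (k=49): L=34 R=140
Round 5 (k=32): L=140 R=165

Answer: 140 165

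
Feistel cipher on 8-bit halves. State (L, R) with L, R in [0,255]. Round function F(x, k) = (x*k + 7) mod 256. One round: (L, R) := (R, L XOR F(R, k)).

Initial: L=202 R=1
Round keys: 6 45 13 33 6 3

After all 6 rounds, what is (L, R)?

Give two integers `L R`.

Round 1 (k=6): L=1 R=199
Round 2 (k=45): L=199 R=3
Round 3 (k=13): L=3 R=233
Round 4 (k=33): L=233 R=19
Round 5 (k=6): L=19 R=144
Round 6 (k=3): L=144 R=164

Answer: 144 164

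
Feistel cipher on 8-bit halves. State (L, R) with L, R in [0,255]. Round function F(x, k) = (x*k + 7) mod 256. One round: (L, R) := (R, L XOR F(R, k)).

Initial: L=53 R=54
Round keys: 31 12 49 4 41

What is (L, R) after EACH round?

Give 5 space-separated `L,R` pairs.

Round 1 (k=31): L=54 R=164
Round 2 (k=12): L=164 R=129
Round 3 (k=49): L=129 R=28
Round 4 (k=4): L=28 R=246
Round 5 (k=41): L=246 R=113

Answer: 54,164 164,129 129,28 28,246 246,113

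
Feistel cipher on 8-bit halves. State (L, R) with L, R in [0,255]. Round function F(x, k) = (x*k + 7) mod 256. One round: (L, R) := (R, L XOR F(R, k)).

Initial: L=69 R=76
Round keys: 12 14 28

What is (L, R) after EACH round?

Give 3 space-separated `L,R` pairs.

Answer: 76,210 210,207 207,121

Derivation:
Round 1 (k=12): L=76 R=210
Round 2 (k=14): L=210 R=207
Round 3 (k=28): L=207 R=121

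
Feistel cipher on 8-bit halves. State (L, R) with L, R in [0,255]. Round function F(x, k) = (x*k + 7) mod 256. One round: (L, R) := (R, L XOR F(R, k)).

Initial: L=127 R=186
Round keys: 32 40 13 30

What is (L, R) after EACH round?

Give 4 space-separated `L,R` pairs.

Round 1 (k=32): L=186 R=56
Round 2 (k=40): L=56 R=125
Round 3 (k=13): L=125 R=88
Round 4 (k=30): L=88 R=42

Answer: 186,56 56,125 125,88 88,42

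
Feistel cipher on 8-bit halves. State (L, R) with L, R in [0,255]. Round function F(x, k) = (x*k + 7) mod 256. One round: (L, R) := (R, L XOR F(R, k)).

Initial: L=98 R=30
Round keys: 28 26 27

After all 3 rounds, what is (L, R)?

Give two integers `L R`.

Answer: 135 105

Derivation:
Round 1 (k=28): L=30 R=45
Round 2 (k=26): L=45 R=135
Round 3 (k=27): L=135 R=105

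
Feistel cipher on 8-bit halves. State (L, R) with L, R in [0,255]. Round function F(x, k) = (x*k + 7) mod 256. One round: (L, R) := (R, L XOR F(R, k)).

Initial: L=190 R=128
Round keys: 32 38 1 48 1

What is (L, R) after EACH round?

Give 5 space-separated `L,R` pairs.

Round 1 (k=32): L=128 R=185
Round 2 (k=38): L=185 R=253
Round 3 (k=1): L=253 R=189
Round 4 (k=48): L=189 R=138
Round 5 (k=1): L=138 R=44

Answer: 128,185 185,253 253,189 189,138 138,44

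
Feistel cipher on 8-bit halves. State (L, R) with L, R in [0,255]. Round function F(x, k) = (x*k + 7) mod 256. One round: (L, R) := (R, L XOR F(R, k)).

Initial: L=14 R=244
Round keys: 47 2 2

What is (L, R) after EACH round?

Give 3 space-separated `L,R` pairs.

Answer: 244,221 221,53 53,172

Derivation:
Round 1 (k=47): L=244 R=221
Round 2 (k=2): L=221 R=53
Round 3 (k=2): L=53 R=172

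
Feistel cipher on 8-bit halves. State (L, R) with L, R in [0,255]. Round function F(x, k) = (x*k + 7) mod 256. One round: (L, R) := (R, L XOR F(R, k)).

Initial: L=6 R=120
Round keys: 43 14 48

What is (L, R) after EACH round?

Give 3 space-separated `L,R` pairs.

Round 1 (k=43): L=120 R=41
Round 2 (k=14): L=41 R=61
Round 3 (k=48): L=61 R=94

Answer: 120,41 41,61 61,94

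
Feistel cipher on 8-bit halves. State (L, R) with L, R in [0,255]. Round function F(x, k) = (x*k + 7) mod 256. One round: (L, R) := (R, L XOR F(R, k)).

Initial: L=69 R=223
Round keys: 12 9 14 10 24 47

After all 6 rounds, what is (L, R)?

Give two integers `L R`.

Answer: 162 102

Derivation:
Round 1 (k=12): L=223 R=62
Round 2 (k=9): L=62 R=234
Round 3 (k=14): L=234 R=237
Round 4 (k=10): L=237 R=163
Round 5 (k=24): L=163 R=162
Round 6 (k=47): L=162 R=102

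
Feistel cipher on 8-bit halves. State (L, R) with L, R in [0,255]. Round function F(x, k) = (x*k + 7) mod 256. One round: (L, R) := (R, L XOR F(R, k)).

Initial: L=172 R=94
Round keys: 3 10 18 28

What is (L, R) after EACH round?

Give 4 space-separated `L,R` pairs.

Answer: 94,141 141,215 215,168 168,176

Derivation:
Round 1 (k=3): L=94 R=141
Round 2 (k=10): L=141 R=215
Round 3 (k=18): L=215 R=168
Round 4 (k=28): L=168 R=176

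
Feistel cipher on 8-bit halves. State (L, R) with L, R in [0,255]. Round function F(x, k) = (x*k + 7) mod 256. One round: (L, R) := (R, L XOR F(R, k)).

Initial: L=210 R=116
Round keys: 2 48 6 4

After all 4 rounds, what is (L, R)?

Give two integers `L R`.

Answer: 36 148

Derivation:
Round 1 (k=2): L=116 R=61
Round 2 (k=48): L=61 R=3
Round 3 (k=6): L=3 R=36
Round 4 (k=4): L=36 R=148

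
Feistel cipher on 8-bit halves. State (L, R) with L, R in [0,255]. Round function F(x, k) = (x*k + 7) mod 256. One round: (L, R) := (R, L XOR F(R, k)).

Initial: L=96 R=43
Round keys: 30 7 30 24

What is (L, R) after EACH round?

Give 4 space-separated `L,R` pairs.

Round 1 (k=30): L=43 R=113
Round 2 (k=7): L=113 R=53
Round 3 (k=30): L=53 R=76
Round 4 (k=24): L=76 R=18

Answer: 43,113 113,53 53,76 76,18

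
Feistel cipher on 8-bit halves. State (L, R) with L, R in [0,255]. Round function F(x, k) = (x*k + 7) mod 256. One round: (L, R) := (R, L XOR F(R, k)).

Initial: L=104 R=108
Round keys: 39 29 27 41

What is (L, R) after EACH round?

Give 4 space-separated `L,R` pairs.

Answer: 108,19 19,66 66,238 238,103

Derivation:
Round 1 (k=39): L=108 R=19
Round 2 (k=29): L=19 R=66
Round 3 (k=27): L=66 R=238
Round 4 (k=41): L=238 R=103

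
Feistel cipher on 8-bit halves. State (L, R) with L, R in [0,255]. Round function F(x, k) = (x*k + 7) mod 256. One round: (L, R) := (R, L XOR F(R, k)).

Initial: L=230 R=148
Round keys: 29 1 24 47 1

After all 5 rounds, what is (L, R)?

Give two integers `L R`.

Round 1 (k=29): L=148 R=45
Round 2 (k=1): L=45 R=160
Round 3 (k=24): L=160 R=42
Round 4 (k=47): L=42 R=29
Round 5 (k=1): L=29 R=14

Answer: 29 14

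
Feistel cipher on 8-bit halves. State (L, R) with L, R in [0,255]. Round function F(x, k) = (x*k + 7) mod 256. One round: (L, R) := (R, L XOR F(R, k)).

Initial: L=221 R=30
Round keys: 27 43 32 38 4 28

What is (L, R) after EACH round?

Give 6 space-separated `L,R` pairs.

Round 1 (k=27): L=30 R=236
Round 2 (k=43): L=236 R=181
Round 3 (k=32): L=181 R=75
Round 4 (k=38): L=75 R=156
Round 5 (k=4): L=156 R=60
Round 6 (k=28): L=60 R=11

Answer: 30,236 236,181 181,75 75,156 156,60 60,11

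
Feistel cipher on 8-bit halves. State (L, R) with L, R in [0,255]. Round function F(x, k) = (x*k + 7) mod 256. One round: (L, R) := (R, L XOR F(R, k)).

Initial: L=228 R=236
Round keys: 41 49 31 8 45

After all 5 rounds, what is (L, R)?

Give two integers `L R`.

Round 1 (k=41): L=236 R=55
Round 2 (k=49): L=55 R=98
Round 3 (k=31): L=98 R=210
Round 4 (k=8): L=210 R=245
Round 5 (k=45): L=245 R=202

Answer: 245 202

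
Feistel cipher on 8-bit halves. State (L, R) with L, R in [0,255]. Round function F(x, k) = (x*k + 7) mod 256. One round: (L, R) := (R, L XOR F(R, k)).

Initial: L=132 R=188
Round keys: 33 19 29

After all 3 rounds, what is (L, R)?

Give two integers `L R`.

Answer: 112 112

Derivation:
Round 1 (k=33): L=188 R=199
Round 2 (k=19): L=199 R=112
Round 3 (k=29): L=112 R=112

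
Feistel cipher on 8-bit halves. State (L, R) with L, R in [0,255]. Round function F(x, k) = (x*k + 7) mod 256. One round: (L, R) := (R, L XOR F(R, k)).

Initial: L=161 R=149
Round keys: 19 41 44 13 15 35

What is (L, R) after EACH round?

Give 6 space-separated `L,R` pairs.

Answer: 149,183 183,195 195,60 60,208 208,11 11,88

Derivation:
Round 1 (k=19): L=149 R=183
Round 2 (k=41): L=183 R=195
Round 3 (k=44): L=195 R=60
Round 4 (k=13): L=60 R=208
Round 5 (k=15): L=208 R=11
Round 6 (k=35): L=11 R=88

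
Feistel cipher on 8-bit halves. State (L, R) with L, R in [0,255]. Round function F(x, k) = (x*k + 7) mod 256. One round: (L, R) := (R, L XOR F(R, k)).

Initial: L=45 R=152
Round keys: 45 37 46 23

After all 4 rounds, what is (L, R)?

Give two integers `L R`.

Round 1 (k=45): L=152 R=146
Round 2 (k=37): L=146 R=185
Round 3 (k=46): L=185 R=215
Round 4 (k=23): L=215 R=225

Answer: 215 225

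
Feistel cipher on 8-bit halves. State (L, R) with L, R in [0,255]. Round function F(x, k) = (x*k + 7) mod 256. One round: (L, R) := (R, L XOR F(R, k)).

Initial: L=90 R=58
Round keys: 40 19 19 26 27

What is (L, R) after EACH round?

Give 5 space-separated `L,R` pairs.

Round 1 (k=40): L=58 R=77
Round 2 (k=19): L=77 R=132
Round 3 (k=19): L=132 R=158
Round 4 (k=26): L=158 R=151
Round 5 (k=27): L=151 R=106

Answer: 58,77 77,132 132,158 158,151 151,106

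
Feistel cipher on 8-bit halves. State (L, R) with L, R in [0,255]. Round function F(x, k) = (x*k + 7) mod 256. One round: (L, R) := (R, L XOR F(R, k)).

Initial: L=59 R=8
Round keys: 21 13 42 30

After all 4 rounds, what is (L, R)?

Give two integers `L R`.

Answer: 17 134

Derivation:
Round 1 (k=21): L=8 R=148
Round 2 (k=13): L=148 R=131
Round 3 (k=42): L=131 R=17
Round 4 (k=30): L=17 R=134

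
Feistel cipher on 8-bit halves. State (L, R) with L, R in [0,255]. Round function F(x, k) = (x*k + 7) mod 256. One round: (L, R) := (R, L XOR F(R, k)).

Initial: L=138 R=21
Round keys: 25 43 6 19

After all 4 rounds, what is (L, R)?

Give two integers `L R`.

Round 1 (k=25): L=21 R=158
Round 2 (k=43): L=158 R=132
Round 3 (k=6): L=132 R=129
Round 4 (k=19): L=129 R=30

Answer: 129 30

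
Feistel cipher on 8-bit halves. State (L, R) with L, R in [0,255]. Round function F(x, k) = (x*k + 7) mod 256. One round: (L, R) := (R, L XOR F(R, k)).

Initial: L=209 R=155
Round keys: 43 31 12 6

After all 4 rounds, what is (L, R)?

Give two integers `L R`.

Answer: 34 46

Derivation:
Round 1 (k=43): L=155 R=193
Round 2 (k=31): L=193 R=253
Round 3 (k=12): L=253 R=34
Round 4 (k=6): L=34 R=46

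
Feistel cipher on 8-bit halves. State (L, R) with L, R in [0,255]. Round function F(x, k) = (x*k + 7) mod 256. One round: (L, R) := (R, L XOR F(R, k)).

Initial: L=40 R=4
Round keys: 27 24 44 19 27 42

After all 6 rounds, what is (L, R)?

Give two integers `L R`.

Round 1 (k=27): L=4 R=91
Round 2 (k=24): L=91 R=139
Round 3 (k=44): L=139 R=176
Round 4 (k=19): L=176 R=156
Round 5 (k=27): L=156 R=203
Round 6 (k=42): L=203 R=201

Answer: 203 201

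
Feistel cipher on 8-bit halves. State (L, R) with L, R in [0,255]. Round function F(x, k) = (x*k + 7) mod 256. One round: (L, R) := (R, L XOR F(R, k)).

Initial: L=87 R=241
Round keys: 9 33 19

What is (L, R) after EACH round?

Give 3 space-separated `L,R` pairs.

Answer: 241,215 215,79 79,51

Derivation:
Round 1 (k=9): L=241 R=215
Round 2 (k=33): L=215 R=79
Round 3 (k=19): L=79 R=51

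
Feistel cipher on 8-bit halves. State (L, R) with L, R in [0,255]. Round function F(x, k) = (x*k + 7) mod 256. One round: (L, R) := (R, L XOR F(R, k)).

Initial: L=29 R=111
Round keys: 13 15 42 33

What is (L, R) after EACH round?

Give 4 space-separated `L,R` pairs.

Answer: 111,183 183,175 175,10 10,254

Derivation:
Round 1 (k=13): L=111 R=183
Round 2 (k=15): L=183 R=175
Round 3 (k=42): L=175 R=10
Round 4 (k=33): L=10 R=254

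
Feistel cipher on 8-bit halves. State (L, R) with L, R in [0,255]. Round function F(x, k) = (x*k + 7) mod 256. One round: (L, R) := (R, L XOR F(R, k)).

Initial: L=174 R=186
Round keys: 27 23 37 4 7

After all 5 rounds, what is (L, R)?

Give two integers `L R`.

Answer: 97 216

Derivation:
Round 1 (k=27): L=186 R=11
Round 2 (k=23): L=11 R=190
Round 3 (k=37): L=190 R=118
Round 4 (k=4): L=118 R=97
Round 5 (k=7): L=97 R=216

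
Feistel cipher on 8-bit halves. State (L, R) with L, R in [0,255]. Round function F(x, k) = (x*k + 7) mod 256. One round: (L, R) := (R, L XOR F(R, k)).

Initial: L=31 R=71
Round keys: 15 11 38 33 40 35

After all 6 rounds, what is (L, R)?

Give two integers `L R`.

Round 1 (k=15): L=71 R=47
Round 2 (k=11): L=47 R=75
Round 3 (k=38): L=75 R=6
Round 4 (k=33): L=6 R=134
Round 5 (k=40): L=134 R=241
Round 6 (k=35): L=241 R=124

Answer: 241 124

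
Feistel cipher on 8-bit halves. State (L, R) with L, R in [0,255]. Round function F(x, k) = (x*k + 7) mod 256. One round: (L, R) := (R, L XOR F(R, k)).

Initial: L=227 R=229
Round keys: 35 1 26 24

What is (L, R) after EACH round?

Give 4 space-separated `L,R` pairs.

Answer: 229,181 181,89 89,164 164,62

Derivation:
Round 1 (k=35): L=229 R=181
Round 2 (k=1): L=181 R=89
Round 3 (k=26): L=89 R=164
Round 4 (k=24): L=164 R=62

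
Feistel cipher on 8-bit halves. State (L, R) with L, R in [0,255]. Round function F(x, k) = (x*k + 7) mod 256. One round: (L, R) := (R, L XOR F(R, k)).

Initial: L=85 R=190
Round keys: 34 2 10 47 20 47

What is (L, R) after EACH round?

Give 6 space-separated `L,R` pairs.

Round 1 (k=34): L=190 R=22
Round 2 (k=2): L=22 R=141
Round 3 (k=10): L=141 R=159
Round 4 (k=47): L=159 R=181
Round 5 (k=20): L=181 R=180
Round 6 (k=47): L=180 R=166

Answer: 190,22 22,141 141,159 159,181 181,180 180,166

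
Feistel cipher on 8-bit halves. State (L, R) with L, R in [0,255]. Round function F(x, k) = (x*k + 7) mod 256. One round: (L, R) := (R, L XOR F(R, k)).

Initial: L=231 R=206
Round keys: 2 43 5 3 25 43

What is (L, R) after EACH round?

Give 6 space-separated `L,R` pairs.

Round 1 (k=2): L=206 R=68
Round 2 (k=43): L=68 R=189
Round 3 (k=5): L=189 R=252
Round 4 (k=3): L=252 R=70
Round 5 (k=25): L=70 R=33
Round 6 (k=43): L=33 R=212

Answer: 206,68 68,189 189,252 252,70 70,33 33,212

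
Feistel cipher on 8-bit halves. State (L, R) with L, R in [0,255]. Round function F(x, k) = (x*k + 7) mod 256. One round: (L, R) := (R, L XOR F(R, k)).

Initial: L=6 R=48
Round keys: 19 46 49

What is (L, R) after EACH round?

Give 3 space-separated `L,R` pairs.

Round 1 (k=19): L=48 R=145
Round 2 (k=46): L=145 R=37
Round 3 (k=49): L=37 R=141

Answer: 48,145 145,37 37,141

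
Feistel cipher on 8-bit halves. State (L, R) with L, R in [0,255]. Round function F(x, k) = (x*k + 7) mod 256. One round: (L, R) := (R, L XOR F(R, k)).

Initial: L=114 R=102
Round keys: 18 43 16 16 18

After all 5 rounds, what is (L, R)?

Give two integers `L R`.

Round 1 (k=18): L=102 R=65
Round 2 (k=43): L=65 R=148
Round 3 (k=16): L=148 R=6
Round 4 (k=16): L=6 R=243
Round 5 (k=18): L=243 R=27

Answer: 243 27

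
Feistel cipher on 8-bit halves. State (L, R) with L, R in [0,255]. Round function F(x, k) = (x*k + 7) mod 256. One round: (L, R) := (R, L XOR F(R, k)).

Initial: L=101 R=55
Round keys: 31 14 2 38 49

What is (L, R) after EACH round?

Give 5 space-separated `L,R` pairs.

Round 1 (k=31): L=55 R=213
Round 2 (k=14): L=213 R=154
Round 3 (k=2): L=154 R=238
Round 4 (k=38): L=238 R=193
Round 5 (k=49): L=193 R=22

Answer: 55,213 213,154 154,238 238,193 193,22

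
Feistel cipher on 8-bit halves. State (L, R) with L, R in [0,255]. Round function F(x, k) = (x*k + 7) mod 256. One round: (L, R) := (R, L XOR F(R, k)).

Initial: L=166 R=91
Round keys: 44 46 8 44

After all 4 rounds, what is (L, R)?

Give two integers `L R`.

Answer: 58 249

Derivation:
Round 1 (k=44): L=91 R=13
Round 2 (k=46): L=13 R=6
Round 3 (k=8): L=6 R=58
Round 4 (k=44): L=58 R=249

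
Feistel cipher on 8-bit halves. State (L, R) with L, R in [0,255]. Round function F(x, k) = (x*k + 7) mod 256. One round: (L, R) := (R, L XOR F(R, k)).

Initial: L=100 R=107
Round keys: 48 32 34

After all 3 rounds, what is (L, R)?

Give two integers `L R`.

Round 1 (k=48): L=107 R=115
Round 2 (k=32): L=115 R=12
Round 3 (k=34): L=12 R=236

Answer: 12 236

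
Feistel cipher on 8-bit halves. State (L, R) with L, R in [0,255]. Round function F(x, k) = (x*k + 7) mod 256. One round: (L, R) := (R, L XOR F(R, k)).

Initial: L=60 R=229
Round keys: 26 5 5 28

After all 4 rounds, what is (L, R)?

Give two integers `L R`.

Answer: 229 166

Derivation:
Round 1 (k=26): L=229 R=117
Round 2 (k=5): L=117 R=181
Round 3 (k=5): L=181 R=229
Round 4 (k=28): L=229 R=166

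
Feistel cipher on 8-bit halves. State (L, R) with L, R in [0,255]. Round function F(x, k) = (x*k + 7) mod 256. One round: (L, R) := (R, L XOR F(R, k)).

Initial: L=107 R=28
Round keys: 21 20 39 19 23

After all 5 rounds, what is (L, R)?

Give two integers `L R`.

Answer: 192 187

Derivation:
Round 1 (k=21): L=28 R=56
Round 2 (k=20): L=56 R=123
Round 3 (k=39): L=123 R=252
Round 4 (k=19): L=252 R=192
Round 5 (k=23): L=192 R=187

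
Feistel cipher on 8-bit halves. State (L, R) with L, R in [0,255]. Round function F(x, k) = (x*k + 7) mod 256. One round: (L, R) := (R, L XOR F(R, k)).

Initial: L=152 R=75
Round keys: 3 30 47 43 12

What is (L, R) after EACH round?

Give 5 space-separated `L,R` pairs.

Answer: 75,112 112,108 108,171 171,172 172,188

Derivation:
Round 1 (k=3): L=75 R=112
Round 2 (k=30): L=112 R=108
Round 3 (k=47): L=108 R=171
Round 4 (k=43): L=171 R=172
Round 5 (k=12): L=172 R=188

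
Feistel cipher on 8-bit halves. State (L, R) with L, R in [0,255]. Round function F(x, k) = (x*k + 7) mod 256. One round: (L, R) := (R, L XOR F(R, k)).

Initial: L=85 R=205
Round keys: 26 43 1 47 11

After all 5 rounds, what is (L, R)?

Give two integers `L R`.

Round 1 (k=26): L=205 R=140
Round 2 (k=43): L=140 R=70
Round 3 (k=1): L=70 R=193
Round 4 (k=47): L=193 R=48
Round 5 (k=11): L=48 R=214

Answer: 48 214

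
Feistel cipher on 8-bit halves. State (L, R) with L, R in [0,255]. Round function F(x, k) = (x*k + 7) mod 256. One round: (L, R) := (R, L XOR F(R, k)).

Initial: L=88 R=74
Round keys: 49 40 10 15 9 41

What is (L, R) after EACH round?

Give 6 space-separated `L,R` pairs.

Round 1 (k=49): L=74 R=105
Round 2 (k=40): L=105 R=37
Round 3 (k=10): L=37 R=16
Round 4 (k=15): L=16 R=210
Round 5 (k=9): L=210 R=121
Round 6 (k=41): L=121 R=186

Answer: 74,105 105,37 37,16 16,210 210,121 121,186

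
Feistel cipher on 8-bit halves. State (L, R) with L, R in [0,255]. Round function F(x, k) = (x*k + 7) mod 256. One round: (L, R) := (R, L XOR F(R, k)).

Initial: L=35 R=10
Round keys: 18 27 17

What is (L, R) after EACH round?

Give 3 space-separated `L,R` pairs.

Answer: 10,152 152,5 5,196

Derivation:
Round 1 (k=18): L=10 R=152
Round 2 (k=27): L=152 R=5
Round 3 (k=17): L=5 R=196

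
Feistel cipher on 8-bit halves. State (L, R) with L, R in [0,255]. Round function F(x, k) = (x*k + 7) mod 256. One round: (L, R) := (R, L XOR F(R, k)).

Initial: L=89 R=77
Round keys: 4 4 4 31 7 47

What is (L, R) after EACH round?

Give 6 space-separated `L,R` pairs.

Answer: 77,98 98,194 194,109 109,248 248,162 162,61

Derivation:
Round 1 (k=4): L=77 R=98
Round 2 (k=4): L=98 R=194
Round 3 (k=4): L=194 R=109
Round 4 (k=31): L=109 R=248
Round 5 (k=7): L=248 R=162
Round 6 (k=47): L=162 R=61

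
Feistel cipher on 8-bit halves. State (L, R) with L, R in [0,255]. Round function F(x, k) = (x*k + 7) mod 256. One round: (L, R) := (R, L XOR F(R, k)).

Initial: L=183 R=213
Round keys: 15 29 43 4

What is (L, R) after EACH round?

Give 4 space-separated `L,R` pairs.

Answer: 213,53 53,221 221,19 19,142

Derivation:
Round 1 (k=15): L=213 R=53
Round 2 (k=29): L=53 R=221
Round 3 (k=43): L=221 R=19
Round 4 (k=4): L=19 R=142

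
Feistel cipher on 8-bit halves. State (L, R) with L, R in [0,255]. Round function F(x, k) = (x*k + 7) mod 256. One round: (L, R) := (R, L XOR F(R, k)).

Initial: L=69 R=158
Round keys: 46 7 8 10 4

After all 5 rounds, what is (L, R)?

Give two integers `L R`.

Round 1 (k=46): L=158 R=46
Round 2 (k=7): L=46 R=215
Round 3 (k=8): L=215 R=145
Round 4 (k=10): L=145 R=102
Round 5 (k=4): L=102 R=14

Answer: 102 14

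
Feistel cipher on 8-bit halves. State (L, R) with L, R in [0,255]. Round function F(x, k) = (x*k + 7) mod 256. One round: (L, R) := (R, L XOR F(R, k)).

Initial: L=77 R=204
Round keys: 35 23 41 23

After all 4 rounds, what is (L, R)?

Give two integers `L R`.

Round 1 (k=35): L=204 R=166
Round 2 (k=23): L=166 R=61
Round 3 (k=41): L=61 R=106
Round 4 (k=23): L=106 R=176

Answer: 106 176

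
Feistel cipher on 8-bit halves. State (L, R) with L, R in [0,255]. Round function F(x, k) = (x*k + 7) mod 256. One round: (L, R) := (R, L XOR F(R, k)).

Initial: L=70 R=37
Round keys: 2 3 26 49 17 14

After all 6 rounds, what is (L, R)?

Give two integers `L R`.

Round 1 (k=2): L=37 R=23
Round 2 (k=3): L=23 R=105
Round 3 (k=26): L=105 R=166
Round 4 (k=49): L=166 R=164
Round 5 (k=17): L=164 R=77
Round 6 (k=14): L=77 R=153

Answer: 77 153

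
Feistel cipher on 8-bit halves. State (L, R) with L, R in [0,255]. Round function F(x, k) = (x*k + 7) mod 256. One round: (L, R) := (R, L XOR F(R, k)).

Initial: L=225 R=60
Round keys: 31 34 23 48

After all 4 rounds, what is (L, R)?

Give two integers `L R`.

Answer: 162 192

Derivation:
Round 1 (k=31): L=60 R=170
Round 2 (k=34): L=170 R=167
Round 3 (k=23): L=167 R=162
Round 4 (k=48): L=162 R=192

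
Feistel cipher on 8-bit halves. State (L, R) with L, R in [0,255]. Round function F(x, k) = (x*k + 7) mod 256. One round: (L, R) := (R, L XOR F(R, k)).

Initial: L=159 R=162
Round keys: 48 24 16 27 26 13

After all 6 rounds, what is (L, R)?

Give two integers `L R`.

Round 1 (k=48): L=162 R=248
Round 2 (k=24): L=248 R=229
Round 3 (k=16): L=229 R=175
Round 4 (k=27): L=175 R=153
Round 5 (k=26): L=153 R=62
Round 6 (k=13): L=62 R=180

Answer: 62 180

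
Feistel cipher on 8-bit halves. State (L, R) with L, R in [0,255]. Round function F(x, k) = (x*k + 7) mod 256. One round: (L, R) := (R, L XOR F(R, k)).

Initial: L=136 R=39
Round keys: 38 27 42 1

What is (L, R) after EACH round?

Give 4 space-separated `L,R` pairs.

Round 1 (k=38): L=39 R=89
Round 2 (k=27): L=89 R=77
Round 3 (k=42): L=77 R=240
Round 4 (k=1): L=240 R=186

Answer: 39,89 89,77 77,240 240,186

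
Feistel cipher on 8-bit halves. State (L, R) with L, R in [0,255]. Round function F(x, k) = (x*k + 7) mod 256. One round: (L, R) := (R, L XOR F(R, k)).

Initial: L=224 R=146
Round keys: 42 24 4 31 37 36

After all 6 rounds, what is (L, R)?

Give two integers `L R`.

Answer: 137 241

Derivation:
Round 1 (k=42): L=146 R=27
Round 2 (k=24): L=27 R=29
Round 3 (k=4): L=29 R=96
Round 4 (k=31): L=96 R=186
Round 5 (k=37): L=186 R=137
Round 6 (k=36): L=137 R=241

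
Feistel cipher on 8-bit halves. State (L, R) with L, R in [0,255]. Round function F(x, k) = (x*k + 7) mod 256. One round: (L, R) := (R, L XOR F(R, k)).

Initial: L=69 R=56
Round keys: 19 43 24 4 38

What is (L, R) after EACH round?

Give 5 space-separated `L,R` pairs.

Round 1 (k=19): L=56 R=106
Round 2 (k=43): L=106 R=237
Round 3 (k=24): L=237 R=85
Round 4 (k=4): L=85 R=182
Round 5 (k=38): L=182 R=94

Answer: 56,106 106,237 237,85 85,182 182,94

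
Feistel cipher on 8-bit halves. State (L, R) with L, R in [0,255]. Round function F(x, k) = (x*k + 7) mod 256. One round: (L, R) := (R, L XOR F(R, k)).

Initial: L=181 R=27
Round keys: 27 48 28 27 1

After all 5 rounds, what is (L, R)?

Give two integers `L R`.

Answer: 81 218

Derivation:
Round 1 (k=27): L=27 R=85
Round 2 (k=48): L=85 R=236
Round 3 (k=28): L=236 R=130
Round 4 (k=27): L=130 R=81
Round 5 (k=1): L=81 R=218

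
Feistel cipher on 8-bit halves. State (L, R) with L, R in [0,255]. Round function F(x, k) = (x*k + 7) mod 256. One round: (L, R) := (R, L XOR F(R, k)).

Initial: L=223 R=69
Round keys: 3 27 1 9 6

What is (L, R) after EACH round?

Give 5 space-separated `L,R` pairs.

Answer: 69,9 9,191 191,207 207,241 241,98

Derivation:
Round 1 (k=3): L=69 R=9
Round 2 (k=27): L=9 R=191
Round 3 (k=1): L=191 R=207
Round 4 (k=9): L=207 R=241
Round 5 (k=6): L=241 R=98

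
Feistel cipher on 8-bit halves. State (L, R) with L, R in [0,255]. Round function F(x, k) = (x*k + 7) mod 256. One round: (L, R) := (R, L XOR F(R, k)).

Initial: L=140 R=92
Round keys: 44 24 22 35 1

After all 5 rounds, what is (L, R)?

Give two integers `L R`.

Answer: 78 39

Derivation:
Round 1 (k=44): L=92 R=91
Round 2 (k=24): L=91 R=211
Round 3 (k=22): L=211 R=114
Round 4 (k=35): L=114 R=78
Round 5 (k=1): L=78 R=39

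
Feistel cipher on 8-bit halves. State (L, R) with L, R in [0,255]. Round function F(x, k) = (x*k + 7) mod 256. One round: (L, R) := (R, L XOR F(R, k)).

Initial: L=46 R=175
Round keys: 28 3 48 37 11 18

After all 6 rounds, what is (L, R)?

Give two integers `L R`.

Round 1 (k=28): L=175 R=5
Round 2 (k=3): L=5 R=185
Round 3 (k=48): L=185 R=178
Round 4 (k=37): L=178 R=120
Round 5 (k=11): L=120 R=157
Round 6 (k=18): L=157 R=105

Answer: 157 105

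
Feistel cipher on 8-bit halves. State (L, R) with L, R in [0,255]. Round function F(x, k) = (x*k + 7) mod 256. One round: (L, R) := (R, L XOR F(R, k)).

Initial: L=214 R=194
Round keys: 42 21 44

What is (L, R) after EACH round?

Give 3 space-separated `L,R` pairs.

Round 1 (k=42): L=194 R=13
Round 2 (k=21): L=13 R=218
Round 3 (k=44): L=218 R=114

Answer: 194,13 13,218 218,114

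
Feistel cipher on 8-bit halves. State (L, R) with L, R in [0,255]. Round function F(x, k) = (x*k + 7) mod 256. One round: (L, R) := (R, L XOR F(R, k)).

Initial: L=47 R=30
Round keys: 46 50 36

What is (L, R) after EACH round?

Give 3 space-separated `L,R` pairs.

Round 1 (k=46): L=30 R=68
Round 2 (k=50): L=68 R=81
Round 3 (k=36): L=81 R=47

Answer: 30,68 68,81 81,47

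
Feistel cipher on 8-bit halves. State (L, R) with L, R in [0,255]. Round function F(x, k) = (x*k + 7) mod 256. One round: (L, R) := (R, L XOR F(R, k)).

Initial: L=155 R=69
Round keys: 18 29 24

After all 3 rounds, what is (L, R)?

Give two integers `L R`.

Answer: 156 221

Derivation:
Round 1 (k=18): L=69 R=122
Round 2 (k=29): L=122 R=156
Round 3 (k=24): L=156 R=221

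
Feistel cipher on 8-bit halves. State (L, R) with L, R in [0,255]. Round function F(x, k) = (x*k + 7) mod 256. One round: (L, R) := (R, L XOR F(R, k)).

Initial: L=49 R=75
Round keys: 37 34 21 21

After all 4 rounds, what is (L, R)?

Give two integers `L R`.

Answer: 66 255

Derivation:
Round 1 (k=37): L=75 R=239
Round 2 (k=34): L=239 R=142
Round 3 (k=21): L=142 R=66
Round 4 (k=21): L=66 R=255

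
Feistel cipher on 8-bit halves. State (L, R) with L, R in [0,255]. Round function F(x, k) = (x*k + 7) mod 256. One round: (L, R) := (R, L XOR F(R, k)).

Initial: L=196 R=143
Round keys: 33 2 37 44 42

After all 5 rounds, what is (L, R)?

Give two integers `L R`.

Round 1 (k=33): L=143 R=178
Round 2 (k=2): L=178 R=228
Round 3 (k=37): L=228 R=73
Round 4 (k=44): L=73 R=119
Round 5 (k=42): L=119 R=196

Answer: 119 196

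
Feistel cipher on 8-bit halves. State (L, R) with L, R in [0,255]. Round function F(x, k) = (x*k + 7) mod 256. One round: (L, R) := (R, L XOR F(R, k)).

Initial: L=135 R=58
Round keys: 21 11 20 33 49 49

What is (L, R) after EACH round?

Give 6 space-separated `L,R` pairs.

Answer: 58,78 78,91 91,109 109,79 79,75 75,45

Derivation:
Round 1 (k=21): L=58 R=78
Round 2 (k=11): L=78 R=91
Round 3 (k=20): L=91 R=109
Round 4 (k=33): L=109 R=79
Round 5 (k=49): L=79 R=75
Round 6 (k=49): L=75 R=45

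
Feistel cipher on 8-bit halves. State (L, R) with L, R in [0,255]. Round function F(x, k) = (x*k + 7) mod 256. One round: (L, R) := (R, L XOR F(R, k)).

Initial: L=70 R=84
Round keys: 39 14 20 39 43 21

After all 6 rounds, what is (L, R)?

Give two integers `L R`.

Answer: 249 68

Derivation:
Round 1 (k=39): L=84 R=149
Round 2 (k=14): L=149 R=121
Round 3 (k=20): L=121 R=238
Round 4 (k=39): L=238 R=48
Round 5 (k=43): L=48 R=249
Round 6 (k=21): L=249 R=68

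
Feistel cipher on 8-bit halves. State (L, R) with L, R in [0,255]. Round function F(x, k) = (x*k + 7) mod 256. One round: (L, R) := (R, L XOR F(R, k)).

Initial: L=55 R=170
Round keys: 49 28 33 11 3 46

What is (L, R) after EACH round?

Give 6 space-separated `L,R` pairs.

Answer: 170,166 166,133 133,138 138,112 112,221 221,205

Derivation:
Round 1 (k=49): L=170 R=166
Round 2 (k=28): L=166 R=133
Round 3 (k=33): L=133 R=138
Round 4 (k=11): L=138 R=112
Round 5 (k=3): L=112 R=221
Round 6 (k=46): L=221 R=205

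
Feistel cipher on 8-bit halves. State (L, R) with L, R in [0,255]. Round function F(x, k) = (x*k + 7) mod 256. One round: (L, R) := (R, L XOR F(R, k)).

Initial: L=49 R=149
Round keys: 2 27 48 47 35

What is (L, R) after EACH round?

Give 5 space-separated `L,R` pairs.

Answer: 149,0 0,146 146,103 103,98 98,10

Derivation:
Round 1 (k=2): L=149 R=0
Round 2 (k=27): L=0 R=146
Round 3 (k=48): L=146 R=103
Round 4 (k=47): L=103 R=98
Round 5 (k=35): L=98 R=10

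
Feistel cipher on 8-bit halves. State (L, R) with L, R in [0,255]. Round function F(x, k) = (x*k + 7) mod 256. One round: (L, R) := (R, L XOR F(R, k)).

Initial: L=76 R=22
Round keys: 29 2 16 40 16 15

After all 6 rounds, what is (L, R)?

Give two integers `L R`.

Answer: 185 230

Derivation:
Round 1 (k=29): L=22 R=201
Round 2 (k=2): L=201 R=143
Round 3 (k=16): L=143 R=62
Round 4 (k=40): L=62 R=56
Round 5 (k=16): L=56 R=185
Round 6 (k=15): L=185 R=230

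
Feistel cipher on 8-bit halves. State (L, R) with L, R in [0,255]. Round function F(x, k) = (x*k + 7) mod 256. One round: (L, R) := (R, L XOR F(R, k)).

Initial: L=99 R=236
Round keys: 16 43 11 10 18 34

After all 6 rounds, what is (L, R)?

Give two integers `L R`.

Answer: 79 141

Derivation:
Round 1 (k=16): L=236 R=164
Round 2 (k=43): L=164 R=127
Round 3 (k=11): L=127 R=216
Round 4 (k=10): L=216 R=8
Round 5 (k=18): L=8 R=79
Round 6 (k=34): L=79 R=141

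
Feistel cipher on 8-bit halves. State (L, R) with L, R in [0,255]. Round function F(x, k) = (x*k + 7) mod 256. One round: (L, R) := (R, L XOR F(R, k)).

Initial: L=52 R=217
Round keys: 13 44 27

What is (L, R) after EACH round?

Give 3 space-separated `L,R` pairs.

Round 1 (k=13): L=217 R=56
Round 2 (k=44): L=56 R=126
Round 3 (k=27): L=126 R=105

Answer: 217,56 56,126 126,105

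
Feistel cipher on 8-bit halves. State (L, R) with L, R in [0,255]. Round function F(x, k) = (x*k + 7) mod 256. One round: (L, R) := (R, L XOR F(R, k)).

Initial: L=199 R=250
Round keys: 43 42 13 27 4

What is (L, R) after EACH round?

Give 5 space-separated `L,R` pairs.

Round 1 (k=43): L=250 R=194
Round 2 (k=42): L=194 R=33
Round 3 (k=13): L=33 R=118
Round 4 (k=27): L=118 R=88
Round 5 (k=4): L=88 R=17

Answer: 250,194 194,33 33,118 118,88 88,17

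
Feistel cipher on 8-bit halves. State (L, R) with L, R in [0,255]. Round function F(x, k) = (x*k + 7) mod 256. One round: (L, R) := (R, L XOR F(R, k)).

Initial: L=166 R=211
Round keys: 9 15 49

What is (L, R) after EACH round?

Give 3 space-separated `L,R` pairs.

Round 1 (k=9): L=211 R=212
Round 2 (k=15): L=212 R=160
Round 3 (k=49): L=160 R=115

Answer: 211,212 212,160 160,115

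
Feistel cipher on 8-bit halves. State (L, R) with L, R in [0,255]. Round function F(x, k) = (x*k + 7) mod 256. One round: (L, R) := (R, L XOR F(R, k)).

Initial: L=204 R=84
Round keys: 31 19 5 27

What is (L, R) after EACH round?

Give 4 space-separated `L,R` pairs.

Answer: 84,255 255,160 160,216 216,111

Derivation:
Round 1 (k=31): L=84 R=255
Round 2 (k=19): L=255 R=160
Round 3 (k=5): L=160 R=216
Round 4 (k=27): L=216 R=111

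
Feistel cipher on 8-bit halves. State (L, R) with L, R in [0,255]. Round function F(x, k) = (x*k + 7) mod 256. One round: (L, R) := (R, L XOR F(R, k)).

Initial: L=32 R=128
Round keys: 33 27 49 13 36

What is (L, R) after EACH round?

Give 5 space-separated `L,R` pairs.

Round 1 (k=33): L=128 R=167
Round 2 (k=27): L=167 R=36
Round 3 (k=49): L=36 R=76
Round 4 (k=13): L=76 R=199
Round 5 (k=36): L=199 R=79

Answer: 128,167 167,36 36,76 76,199 199,79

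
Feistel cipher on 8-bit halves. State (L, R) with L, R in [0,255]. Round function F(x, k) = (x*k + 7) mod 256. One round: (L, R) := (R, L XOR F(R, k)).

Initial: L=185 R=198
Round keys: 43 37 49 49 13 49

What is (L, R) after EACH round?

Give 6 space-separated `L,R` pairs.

Round 1 (k=43): L=198 R=240
Round 2 (k=37): L=240 R=113
Round 3 (k=49): L=113 R=88
Round 4 (k=49): L=88 R=174
Round 5 (k=13): L=174 R=133
Round 6 (k=49): L=133 R=210

Answer: 198,240 240,113 113,88 88,174 174,133 133,210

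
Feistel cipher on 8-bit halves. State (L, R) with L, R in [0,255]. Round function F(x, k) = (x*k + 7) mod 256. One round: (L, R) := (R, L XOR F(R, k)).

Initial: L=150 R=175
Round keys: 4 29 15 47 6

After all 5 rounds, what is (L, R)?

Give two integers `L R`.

Answer: 213 32

Derivation:
Round 1 (k=4): L=175 R=85
Round 2 (k=29): L=85 R=7
Round 3 (k=15): L=7 R=37
Round 4 (k=47): L=37 R=213
Round 5 (k=6): L=213 R=32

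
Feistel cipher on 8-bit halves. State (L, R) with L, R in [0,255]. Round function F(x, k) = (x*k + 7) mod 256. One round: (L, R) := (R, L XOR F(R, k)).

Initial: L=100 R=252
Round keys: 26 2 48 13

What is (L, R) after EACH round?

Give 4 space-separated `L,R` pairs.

Round 1 (k=26): L=252 R=251
Round 2 (k=2): L=251 R=1
Round 3 (k=48): L=1 R=204
Round 4 (k=13): L=204 R=98

Answer: 252,251 251,1 1,204 204,98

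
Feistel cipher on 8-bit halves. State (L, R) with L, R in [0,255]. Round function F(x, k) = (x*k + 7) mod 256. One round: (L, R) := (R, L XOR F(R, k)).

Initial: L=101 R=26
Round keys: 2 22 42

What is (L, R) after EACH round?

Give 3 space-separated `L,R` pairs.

Round 1 (k=2): L=26 R=94
Round 2 (k=22): L=94 R=1
Round 3 (k=42): L=1 R=111

Answer: 26,94 94,1 1,111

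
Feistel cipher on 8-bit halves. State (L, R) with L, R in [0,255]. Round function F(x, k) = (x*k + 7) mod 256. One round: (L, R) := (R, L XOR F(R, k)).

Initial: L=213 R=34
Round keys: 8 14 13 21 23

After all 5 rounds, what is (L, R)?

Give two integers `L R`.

Round 1 (k=8): L=34 R=194
Round 2 (k=14): L=194 R=129
Round 3 (k=13): L=129 R=86
Round 4 (k=21): L=86 R=148
Round 5 (k=23): L=148 R=5

Answer: 148 5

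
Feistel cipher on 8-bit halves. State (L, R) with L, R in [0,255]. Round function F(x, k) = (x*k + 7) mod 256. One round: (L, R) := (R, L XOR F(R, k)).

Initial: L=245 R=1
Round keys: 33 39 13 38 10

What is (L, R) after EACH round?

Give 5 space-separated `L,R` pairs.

Answer: 1,221 221,179 179,195 195,74 74,40

Derivation:
Round 1 (k=33): L=1 R=221
Round 2 (k=39): L=221 R=179
Round 3 (k=13): L=179 R=195
Round 4 (k=38): L=195 R=74
Round 5 (k=10): L=74 R=40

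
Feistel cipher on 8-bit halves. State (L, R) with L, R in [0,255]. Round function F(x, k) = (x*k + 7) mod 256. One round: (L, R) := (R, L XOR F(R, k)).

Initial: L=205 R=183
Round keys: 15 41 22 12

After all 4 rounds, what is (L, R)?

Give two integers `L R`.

Answer: 180 220

Derivation:
Round 1 (k=15): L=183 R=13
Round 2 (k=41): L=13 R=171
Round 3 (k=22): L=171 R=180
Round 4 (k=12): L=180 R=220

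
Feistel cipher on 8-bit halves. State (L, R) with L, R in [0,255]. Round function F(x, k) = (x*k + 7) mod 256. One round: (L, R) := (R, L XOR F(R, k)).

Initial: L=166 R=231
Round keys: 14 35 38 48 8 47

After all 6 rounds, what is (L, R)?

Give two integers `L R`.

Answer: 177 82

Derivation:
Round 1 (k=14): L=231 R=15
Round 2 (k=35): L=15 R=243
Round 3 (k=38): L=243 R=22
Round 4 (k=48): L=22 R=212
Round 5 (k=8): L=212 R=177
Round 6 (k=47): L=177 R=82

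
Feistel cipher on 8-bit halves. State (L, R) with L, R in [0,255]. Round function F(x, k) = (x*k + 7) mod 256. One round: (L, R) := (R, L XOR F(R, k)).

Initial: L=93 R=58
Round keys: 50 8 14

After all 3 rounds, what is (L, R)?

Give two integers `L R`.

Answer: 13 187

Derivation:
Round 1 (k=50): L=58 R=6
Round 2 (k=8): L=6 R=13
Round 3 (k=14): L=13 R=187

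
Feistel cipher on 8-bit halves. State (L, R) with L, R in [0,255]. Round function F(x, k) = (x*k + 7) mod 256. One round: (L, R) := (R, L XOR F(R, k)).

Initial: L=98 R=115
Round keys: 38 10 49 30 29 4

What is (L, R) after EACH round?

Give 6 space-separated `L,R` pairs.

Round 1 (k=38): L=115 R=123
Round 2 (k=10): L=123 R=166
Round 3 (k=49): L=166 R=182
Round 4 (k=30): L=182 R=253
Round 5 (k=29): L=253 R=6
Round 6 (k=4): L=6 R=226

Answer: 115,123 123,166 166,182 182,253 253,6 6,226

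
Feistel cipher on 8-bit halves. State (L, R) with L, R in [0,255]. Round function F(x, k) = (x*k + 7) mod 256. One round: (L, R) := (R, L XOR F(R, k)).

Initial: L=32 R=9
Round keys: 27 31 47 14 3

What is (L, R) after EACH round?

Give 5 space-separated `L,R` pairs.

Answer: 9,218 218,100 100,185 185,65 65,115

Derivation:
Round 1 (k=27): L=9 R=218
Round 2 (k=31): L=218 R=100
Round 3 (k=47): L=100 R=185
Round 4 (k=14): L=185 R=65
Round 5 (k=3): L=65 R=115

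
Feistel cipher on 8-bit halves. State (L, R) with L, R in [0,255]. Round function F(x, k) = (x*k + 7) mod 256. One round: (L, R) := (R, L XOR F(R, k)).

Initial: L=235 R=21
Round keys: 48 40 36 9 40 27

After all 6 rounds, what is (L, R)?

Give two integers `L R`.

Answer: 20 227

Derivation:
Round 1 (k=48): L=21 R=28
Round 2 (k=40): L=28 R=114
Round 3 (k=36): L=114 R=19
Round 4 (k=9): L=19 R=192
Round 5 (k=40): L=192 R=20
Round 6 (k=27): L=20 R=227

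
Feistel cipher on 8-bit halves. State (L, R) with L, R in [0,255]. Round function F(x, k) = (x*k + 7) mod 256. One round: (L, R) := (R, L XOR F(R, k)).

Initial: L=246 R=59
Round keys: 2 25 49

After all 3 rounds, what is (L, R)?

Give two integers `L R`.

Round 1 (k=2): L=59 R=139
Round 2 (k=25): L=139 R=161
Round 3 (k=49): L=161 R=83

Answer: 161 83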